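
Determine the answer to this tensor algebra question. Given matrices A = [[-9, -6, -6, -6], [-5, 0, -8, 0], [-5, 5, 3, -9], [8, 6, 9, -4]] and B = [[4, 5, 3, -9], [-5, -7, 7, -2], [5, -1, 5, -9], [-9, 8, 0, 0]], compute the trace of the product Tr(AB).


Tr(AB) = sum_i (AB)_{ii} where (AB)_{ii} = sum_k A_{ik} B_{ki}.
(AB)_{11} = -9*4 + -6*-5 + -6*5 + -6*-9 = 18
(AB)_{22} = -5*5 + 0*-7 + -8*-1 + 0*8 = -17
(AB)_{33} = -5*3 + 5*7 + 3*5 + -9*0 = 35
(AB)_{44} = 8*-9 + 6*-2 + 9*-9 + -4*0 = -165
Tr(AB) = 18 + -17 + 35 + -165 = -129

-129


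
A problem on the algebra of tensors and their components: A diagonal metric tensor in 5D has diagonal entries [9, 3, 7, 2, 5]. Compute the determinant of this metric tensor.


For a diagonal metric, the determinant is the product of diagonal entries.
Diagonal entries: 9, 3, 7, 2, 5
det(g) = 9 * 3 * 7 * 2 * 5 = 1890

1890


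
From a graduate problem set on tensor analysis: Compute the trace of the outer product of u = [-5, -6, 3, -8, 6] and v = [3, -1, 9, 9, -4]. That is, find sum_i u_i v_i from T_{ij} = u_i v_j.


The outer product gives T_{ij} = u_i v_j.
The trace (contraction) is Tr(T) = sum_i T_{ii} = sum_i u_i v_i.
Diagonal entries:
T_{11} = u_1 * v_1 = -5 * 3 = -15
T_{22} = u_2 * v_2 = -6 * -1 = 6
T_{33} = u_3 * v_3 = 3 * 9 = 27
T_{44} = u_4 * v_4 = -8 * 9 = -72
T_{55} = u_5 * v_5 = 6 * -4 = -24
Tr(T) = -15 + 6 + 27 + -72 + -24 = -78

-78


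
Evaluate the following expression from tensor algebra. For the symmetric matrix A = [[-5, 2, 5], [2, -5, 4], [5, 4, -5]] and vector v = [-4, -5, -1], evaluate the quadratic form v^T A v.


First compute Av:
(Av)_1 = -5*-4 + 2*-5 + 5*-1 = 5
(Av)_2 = 2*-4 + -5*-5 + 4*-1 = 13
(Av)_3 = 5*-4 + 4*-5 + -5*-1 = -35
Av = [5, 13, -35]
Then v^T (Av) = -4*5 + -5*13 + -1*-35
= -20 + -65 + 35 = -50

-50


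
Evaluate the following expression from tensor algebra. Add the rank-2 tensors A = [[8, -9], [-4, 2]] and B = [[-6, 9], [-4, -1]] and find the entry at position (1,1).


Tensor addition is component-wise: (A + B)_{ij} = A_{ij} + B_{ij}.
A_{11} = 8
B_{11} = -6
(A + B)_{11} = 8 + -6 = 2

2


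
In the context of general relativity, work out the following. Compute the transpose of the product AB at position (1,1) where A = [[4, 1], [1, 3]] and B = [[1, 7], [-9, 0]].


(AB)^T_{ij} = (AB)_{ji} = sum_k A_{jk} B_{ki}.
For i=1, j=1 we need (AB)_{11}:
A_{11} * B_{11} = 4 * 1 = 4
A_{12} * B_{21} = 1 * -9 = -9
Sum = 4 + -9 = -5

-5


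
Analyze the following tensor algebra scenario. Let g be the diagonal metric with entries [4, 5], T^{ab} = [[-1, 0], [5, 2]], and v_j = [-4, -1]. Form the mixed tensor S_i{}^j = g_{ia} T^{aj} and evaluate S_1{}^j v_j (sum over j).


Step 1: lower the first index. For a diagonal metric, g_{ia} T^{aj} = g_{ii} T^{ij} (no sum on i).
g_{11} = 4
S_1{}^1 = 4 * T^{11} = 4 * -1 = -4
S_1{}^2 = 4 * T^{12} = 4 * 0 = 0
Step 2: contract S_1{}^j with v_j.
S_1{}^1 * v_1 = -4 * -4 = 16
S_1{}^2 * v_2 = 0 * -1 = 0
Result = 16 + 0 = 16

16


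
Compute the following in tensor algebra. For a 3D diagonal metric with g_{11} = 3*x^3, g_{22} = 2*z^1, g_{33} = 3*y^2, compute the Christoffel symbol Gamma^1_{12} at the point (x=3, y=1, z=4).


For a diagonal metric, Gamma^k_{ij} = (1/2) g^{kk} (dg_{ik}/dx_j + dg_{jk}/dx_i - dg_{ij}/dx_k).
The metric is diagonal, so g_{ab} = 0 for a != b.
At the given point: g_{11} = 81, g_{22} = 8, g_{33} = 3
g^{11} = 1/81
dg_{11}/dx_2 = dg_{11}/dx_2 = 0
dg_{21}/dx_1 = 0 (off-diagonal)
dg_{12}/dx_1 = 0 (off-diagonal)
Numerator = 0 + 0 - 0 = 0
Gamma^1_{12} = 0 / (2 * 81) = 0

0


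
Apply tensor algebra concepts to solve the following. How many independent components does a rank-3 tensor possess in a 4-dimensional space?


The number of components of a rank-r tensor in d dimensions is d^r.
Here d = 4 and r = 3.
4^3 = 64

64


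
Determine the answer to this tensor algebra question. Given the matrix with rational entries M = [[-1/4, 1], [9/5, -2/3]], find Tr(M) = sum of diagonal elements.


The trace is the sum of diagonal entries.
Diagonal: M[1,1] = -1/4, M[2,2] = -2/3
Tr(M) = -1/4 + -2/3
Computing step by step:
After adding M[1,1]: -1/4
After adding M[2,2]: -11/12
Tr(M) = -11/12

-11/12


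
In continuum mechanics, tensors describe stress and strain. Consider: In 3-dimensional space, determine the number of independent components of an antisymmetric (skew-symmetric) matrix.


An antisymmetric rank-2 tensor satisfies A_{ij} = -A_{ji}, so diagonal entries are zero.
The independent components are the upper-triangular entries: C(n, 2) = n(n-1)/2.
n = 3
C(3, 2) = 3 * 2 / 2 = 6 / 2 = 3

3


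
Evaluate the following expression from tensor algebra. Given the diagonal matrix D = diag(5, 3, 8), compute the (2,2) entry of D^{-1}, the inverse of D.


For a diagonal matrix, the inverse has entries (D^{-1})_{ii} = 1/d_{ii}.
The diagonal entries are: d_{11} = 5, d_{22} = 3, d_{33} = 8
We need (D^{-1})_{22} = 1/d_{22} = 1/3 = 1/3

1/3


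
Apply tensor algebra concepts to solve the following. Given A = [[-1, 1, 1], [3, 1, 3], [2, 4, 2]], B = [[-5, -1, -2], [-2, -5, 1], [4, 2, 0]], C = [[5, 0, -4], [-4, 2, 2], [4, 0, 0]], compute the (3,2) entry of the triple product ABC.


(ABC)_{32} = sum_m (AB)_{3m} C_{m2}. First compute row 3 of AB.
(AB)_{31} = 2*-5 + 4*-2 + 2*4 = -10
(AB)_{32} = 2*-1 + 4*-5 + 2*2 = -18
(AB)_{33} = 2*-2 + 4*1 + 2*0 = 0
Now contract with column 2 of C:
(AB)_{31} * C_{12} = -10 * 0 = 0
(AB)_{32} * C_{22} = -18 * 2 = -36
(AB)_{33} * C_{32} = 0 * 0 = 0
(ABC)_{32} = 0 + -36 + 0 = -36

-36


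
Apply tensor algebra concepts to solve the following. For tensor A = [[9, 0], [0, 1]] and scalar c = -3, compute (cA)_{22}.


Scalar multiplication: (cA)_{ij} = c * A_{ij}.
c = -3
A_{22} = 1
(cA)_{22} = -3 * 1 = -3

-3


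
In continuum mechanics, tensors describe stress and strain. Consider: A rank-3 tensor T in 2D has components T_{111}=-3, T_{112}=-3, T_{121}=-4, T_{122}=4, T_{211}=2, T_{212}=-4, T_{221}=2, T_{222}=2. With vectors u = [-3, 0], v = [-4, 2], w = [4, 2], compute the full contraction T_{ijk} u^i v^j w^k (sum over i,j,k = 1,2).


S = sum over i,j,k of T_{ijk} u_i v_j w_k. Expanding all 8 terms:
T_{111}*u_1*v_1*w_1 = -3*-3*-4*4 = -144  (running total: -144)
T_{112}*u_1*v_1*w_2 = -3*-3*-4*2 = -72  (running total: -216)
T_{121}*u_1*v_2*w_1 = -4*-3*2*4 = 96  (running total: -120)
T_{122}*u_1*v_2*w_2 = 4*-3*2*2 = -48  (running total: -168)
T_{211}*u_2*v_1*w_1 = 2*0*-4*4 = 0  (running total: -168)
T_{212}*u_2*v_1*w_2 = -4*0*-4*2 = 0  (running total: -168)
T_{221}*u_2*v_2*w_1 = 2*0*2*4 = 0  (running total: -168)
T_{222}*u_2*v_2*w_2 = 2*0*2*2 = 0  (running total: -168)
S = -168

-168


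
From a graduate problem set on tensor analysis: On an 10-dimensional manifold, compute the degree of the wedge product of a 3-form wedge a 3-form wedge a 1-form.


The degree of a wedge product is the sum of the degrees of the individual forms.
Degrees: 3, 3, 1
Total degree = 3 + 3 + 1 = 7

7


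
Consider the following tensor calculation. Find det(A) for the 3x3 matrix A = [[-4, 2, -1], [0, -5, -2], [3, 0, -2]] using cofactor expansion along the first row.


Expanding along the first row, det(A) = a11*M_11 - a12*M_12 + a13*M_13, where M_1j is the (1,j) minor.
Minor M_11 = -5*-2 - -2*0 = 10
Minor M_12 = 0*-2 - -2*3 = 6
Minor M_13 = 0*0 - -5*3 = 15
det = -4*(10) - 2*(6) + -1*(15)
    = -40 - 12 + -15
    = -67

-67


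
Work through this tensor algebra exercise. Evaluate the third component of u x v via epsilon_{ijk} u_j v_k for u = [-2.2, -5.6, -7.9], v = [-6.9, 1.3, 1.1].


(u x v)_3 = sum_{j,k} epsilon_{3jk} u_j v_k. Only permutations of (1,2,3) contribute; the two non-zero terms are:
eps_{312} u_1 v_2 = 1 * -2.2 * 1.3 = -2.86
eps_{321} u_2 v_1 = -1 * -5.6 * -6.9 = -38.64
(u x v)_3 = -41.5

-41.5


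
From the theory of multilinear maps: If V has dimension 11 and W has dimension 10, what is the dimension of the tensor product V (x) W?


The dimension of a tensor product is the product of dimensions.
dim(V) = 11, dim(W) = 10
dim(V (x) W) = 11 * 10 = 110

110


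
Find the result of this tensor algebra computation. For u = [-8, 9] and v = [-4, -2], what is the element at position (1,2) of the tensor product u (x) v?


The outer product entry T_{ij} = u_i * v_j.
We need i=1, j=2.
u_1 = -8, v_2 = -2
T_{1,2} = -8 * -2 = 16

16


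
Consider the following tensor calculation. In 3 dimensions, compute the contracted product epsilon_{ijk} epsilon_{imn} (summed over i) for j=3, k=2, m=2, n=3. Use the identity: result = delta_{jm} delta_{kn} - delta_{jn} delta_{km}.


Using the identity: epsilon_{ijk} epsilon_{imn} = delta_{jm} delta_{kn} - delta_{jn} delta_{km}.
delta_{32} = 0
delta_{23} = 0
delta_{33} = 1
delta_{22} = 1
Result = 0 * 0 - 1 * 1 = 0 - 1 = -1

-1


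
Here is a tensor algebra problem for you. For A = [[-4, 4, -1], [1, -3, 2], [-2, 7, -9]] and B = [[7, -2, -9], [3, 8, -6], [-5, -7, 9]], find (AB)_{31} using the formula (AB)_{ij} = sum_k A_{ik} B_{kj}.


(AB)_{ij} = sum_k A_{ik} B_{kj}.
For i=3, j=1:
A_{31} * B_{11} = -2 * 7 = -14
A_{32} * B_{21} = 7 * 3 = 21
A_{33} * B_{31} = -9 * -5 = 45
Sum = -14 + 21 + 45 = 52

52


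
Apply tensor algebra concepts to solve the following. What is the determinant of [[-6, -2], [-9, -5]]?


For a 2x2 matrix [[a, b], [c, d]], det = a*d - b*c.
a = -6, b = -2, c = -9, d = -5
a*d = -6 * -5 = 30
b*c = -2 * -9 = 18
det = 30 - 18 = 12

12


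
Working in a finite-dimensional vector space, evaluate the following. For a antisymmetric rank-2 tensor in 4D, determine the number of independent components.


A antisymmetric rank-2 tensor in d dimensions has d(d-1)/2 independent components.
d = 4
d(d-1)/2 = 4 * 3 / 2 = 12 / 2 = 6

6


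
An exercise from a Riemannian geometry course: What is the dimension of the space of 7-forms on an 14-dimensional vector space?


The dimension of the space of p-forms on an n-dimensional space is C(n, p).
n = 14, p = 7
C(14, 7) = 14! / (7! * 7!) = 3432

3432


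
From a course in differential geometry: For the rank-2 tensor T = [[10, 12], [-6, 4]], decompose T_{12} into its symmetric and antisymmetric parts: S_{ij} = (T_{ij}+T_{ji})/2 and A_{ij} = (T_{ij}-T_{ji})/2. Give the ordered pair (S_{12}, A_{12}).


T_{12} = 12
T_{21} = -6
S_{12} = (12 + -6)/2 = 6/2 = 3
A_{12} = (12 - -6)/2 = 18/2 = 9
Check: S + A = 3 + 9 = 12 = T_{12}.

(3, 9)


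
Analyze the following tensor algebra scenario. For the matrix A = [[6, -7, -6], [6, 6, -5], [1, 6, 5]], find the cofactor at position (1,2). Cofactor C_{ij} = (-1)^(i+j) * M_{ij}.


To find cofactor C_{12}, delete row 1 and column 2.
The resulting 2x2 submatrix is: [[6, -5], [1, 5]]
Minor M_{12} = 6*5 - -5*1
  = 30 - -5 = 35
Sign = (-1)^(1+2) = (-1)^3 = -1
Cofactor C_{12} = -1 * 35 = -35

-35


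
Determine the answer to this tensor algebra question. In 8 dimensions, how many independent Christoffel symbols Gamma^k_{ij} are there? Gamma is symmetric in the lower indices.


Christoffel symbols Gamma^k_{ij} are symmetric in i,j, so there are d * d(d+1)/2 independent symbols.
d = 8
d(d+1)/2 = 8 * 9 / 2 = 36
Total = 8 * 36 = 288

288


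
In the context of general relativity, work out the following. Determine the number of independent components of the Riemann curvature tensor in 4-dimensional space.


The Riemann tensor in d dimensions has d^2(d^2 - 1)/12 independent components.
d = 4, so d^2 = 16
d^2 - 1 = 15
d^2(d^2 - 1) = 16 * 15 = 240
Divide by 12: 240 / 12 = 20

20


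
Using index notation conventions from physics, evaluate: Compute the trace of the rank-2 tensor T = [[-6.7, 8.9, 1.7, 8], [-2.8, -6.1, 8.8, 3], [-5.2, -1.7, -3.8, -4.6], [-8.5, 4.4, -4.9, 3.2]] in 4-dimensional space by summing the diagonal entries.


The contraction (trace) of a rank-2 tensor is the sum of its diagonal elements.
Diagonal entries: A[1,1] = -6.7, A[2,2] = -6.1, A[3,3] = -3.8, A[4,4] = 3.2
Tr(A) = -6.7 + -6.1 + -3.8 + 3.2 = -13.4

-13.4


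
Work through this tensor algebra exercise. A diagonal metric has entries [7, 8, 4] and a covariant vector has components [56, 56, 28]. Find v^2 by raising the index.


To raise an index with a diagonal metric: v^i = v_i / g_{ii}.
For index 2: v_2 = 56, g_{22} = 8
v^2 = 56 / 8 = 7

7


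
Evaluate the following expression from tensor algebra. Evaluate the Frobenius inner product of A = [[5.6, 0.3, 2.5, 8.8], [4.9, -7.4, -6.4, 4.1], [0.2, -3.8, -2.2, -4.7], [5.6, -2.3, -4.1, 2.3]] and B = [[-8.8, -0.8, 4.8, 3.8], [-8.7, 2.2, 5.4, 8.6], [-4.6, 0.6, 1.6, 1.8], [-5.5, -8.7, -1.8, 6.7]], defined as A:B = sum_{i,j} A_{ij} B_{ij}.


A:B = sum over all i,j of A_{ij} * B_{ij}.
Row 1: 5.6*-8.8=-49.28, 0.3*-0.8=-0.24, 2.5*4.8=12, 8.8*3.8=33.44 => row sum = -4.08
Row 2: 4.9*-8.7=-42.63, -7.4*2.2=-16.28, -6.4*5.4=-34.56, 4.1*8.6=35.26 => row sum = -58.21
Row 3: 0.2*-4.6=-0.92, -3.8*0.6=-2.28, -2.2*1.6=-3.52, -4.7*1.8=-8.46 => row sum = -15.18
Row 4: 5.6*-5.5=-30.8, -2.3*-8.7=20.01, -4.1*-1.8=7.38, 2.3*6.7=15.41 => row sum = 12
Total = -4.08 + -58.21 + -15.18 + 12 = -65.47

-65.47


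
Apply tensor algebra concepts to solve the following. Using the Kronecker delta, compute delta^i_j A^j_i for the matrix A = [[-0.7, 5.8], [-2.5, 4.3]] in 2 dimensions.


The contraction (trace) of a rank-2 tensor is the sum of its diagonal elements.
Diagonal entries: A[1,1] = -0.7, A[2,2] = 4.3
Tr(A) = -0.7 + 4.3 = 3.6

3.6


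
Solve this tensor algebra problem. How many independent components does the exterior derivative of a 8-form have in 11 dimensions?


The exterior derivative of a p-form is a (p+1)-form.
Its number of independent components is C(n, p+1).
n = 11, p+1 = 9
C(11, 9) = 55

55


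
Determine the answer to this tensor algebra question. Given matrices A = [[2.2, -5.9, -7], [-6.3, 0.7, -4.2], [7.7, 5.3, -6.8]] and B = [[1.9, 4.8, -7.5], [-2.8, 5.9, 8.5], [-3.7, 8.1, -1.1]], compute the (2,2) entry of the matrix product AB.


(AB)_{ij} = sum_k A_{ik} B_{kj}.
For i=2, j=2:
A_{21} * B_{12} = -6.3 * 4.8 = -30.24
A_{22} * B_{22} = 0.7 * 5.9 = 4.13
A_{23} * B_{32} = -4.2 * 8.1 = -34.02
Sum = -30.24 + 4.13 + -34.02 = -60.13

-60.13


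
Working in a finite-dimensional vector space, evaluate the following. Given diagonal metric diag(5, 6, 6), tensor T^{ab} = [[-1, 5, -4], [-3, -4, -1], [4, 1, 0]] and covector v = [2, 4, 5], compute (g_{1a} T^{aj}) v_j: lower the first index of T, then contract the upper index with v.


Step 1: lower the first index. For a diagonal metric, g_{ia} T^{aj} = g_{ii} T^{ij} (no sum on i).
g_{11} = 5
S_1{}^1 = 5 * T^{11} = 5 * -1 = -5
S_1{}^2 = 5 * T^{12} = 5 * 5 = 25
S_1{}^3 = 5 * T^{13} = 5 * -4 = -20
Step 2: contract S_1{}^j with v_j.
S_1{}^1 * v_1 = -5 * 2 = -10
S_1{}^2 * v_2 = 25 * 4 = 100
S_1{}^3 * v_3 = -20 * 5 = -100
Result = -10 + 100 + -100 = -10

-10


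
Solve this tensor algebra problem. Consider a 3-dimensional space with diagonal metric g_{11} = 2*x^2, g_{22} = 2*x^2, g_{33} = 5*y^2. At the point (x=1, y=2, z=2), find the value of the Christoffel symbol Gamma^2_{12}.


For a diagonal metric, Gamma^k_{ij} = (1/2) g^{kk} (dg_{ik}/dx_j + dg_{jk}/dx_i - dg_{ij}/dx_k).
The metric is diagonal, so g_{ab} = 0 for a != b.
At the given point: g_{11} = 2, g_{22} = 2, g_{33} = 20
g^{22} = 1/2
dg_{12}/dx_2 = 0 (off-diagonal)
dg_{22}/dx_1 = dg_{22}/dx_1 = 4
dg_{12}/dx_2 = 0 (off-diagonal)
Numerator = 0 + 4 - 0 = 4
Gamma^2_{12} = 4 / (2 * 2) = 1

1


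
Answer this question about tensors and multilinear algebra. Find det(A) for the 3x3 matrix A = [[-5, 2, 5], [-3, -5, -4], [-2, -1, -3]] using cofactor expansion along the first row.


Expanding along the first row, det(A) = a11*M_11 - a12*M_12 + a13*M_13, where M_1j is the (1,j) minor.
Minor M_11 = -5*-3 - -4*-1 = 11
Minor M_12 = -3*-3 - -4*-2 = 1
Minor M_13 = -3*-1 - -5*-2 = -7
det = -5*(11) - 2*(1) + 5*(-7)
    = -55 - 2 + -35
    = -92

-92


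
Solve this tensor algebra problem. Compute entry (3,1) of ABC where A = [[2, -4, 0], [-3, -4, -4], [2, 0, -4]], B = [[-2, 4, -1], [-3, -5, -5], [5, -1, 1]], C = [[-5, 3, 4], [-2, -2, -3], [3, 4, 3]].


(ABC)_{31} = sum_m (AB)_{3m} C_{m1}. First compute row 3 of AB.
(AB)_{31} = 2*-2 + 0*-3 + -4*5 = -24
(AB)_{32} = 2*4 + 0*-5 + -4*-1 = 12
(AB)_{33} = 2*-1 + 0*-5 + -4*1 = -6
Now contract with column 1 of C:
(AB)_{31} * C_{11} = -24 * -5 = 120
(AB)_{32} * C_{21} = 12 * -2 = -24
(AB)_{33} * C_{31} = -6 * 3 = -18
(ABC)_{31} = 120 + -24 + -18 = 78

78


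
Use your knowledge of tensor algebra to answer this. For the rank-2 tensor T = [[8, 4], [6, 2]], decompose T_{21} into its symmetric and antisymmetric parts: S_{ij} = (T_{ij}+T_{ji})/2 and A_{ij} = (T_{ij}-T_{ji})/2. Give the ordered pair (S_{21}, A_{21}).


T_{21} = 6
T_{12} = 4
S_{21} = (6 + 4)/2 = 10/2 = 5
A_{21} = (6 - 4)/2 = 2/2 = 1
Check: S + A = 5 + 1 = 6 = T_{21}.

(5, 1)


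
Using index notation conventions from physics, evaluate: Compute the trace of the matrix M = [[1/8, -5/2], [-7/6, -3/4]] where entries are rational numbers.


The trace is the sum of diagonal entries.
Diagonal: M[1,1] = 1/8, M[2,2] = -3/4
Tr(M) = 1/8 + -3/4
Computing step by step:
After adding M[1,1]: 1/8
After adding M[2,2]: -5/8
Tr(M) = -5/8

-5/8


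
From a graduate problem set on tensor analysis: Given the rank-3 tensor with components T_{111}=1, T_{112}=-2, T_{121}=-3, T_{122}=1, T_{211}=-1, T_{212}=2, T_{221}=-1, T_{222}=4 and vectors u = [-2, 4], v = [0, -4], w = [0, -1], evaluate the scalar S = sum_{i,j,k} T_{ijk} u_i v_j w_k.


S = sum over i,j,k of T_{ijk} u_i v_j w_k. Expanding all 8 terms:
T_{111}*u_1*v_1*w_1 = 1*-2*0*0 = 0  (running total: 0)
T_{112}*u_1*v_1*w_2 = -2*-2*0*-1 = 0  (running total: 0)
T_{121}*u_1*v_2*w_1 = -3*-2*-4*0 = 0  (running total: 0)
T_{122}*u_1*v_2*w_2 = 1*-2*-4*-1 = -8  (running total: -8)
T_{211}*u_2*v_1*w_1 = -1*4*0*0 = 0  (running total: -8)
T_{212}*u_2*v_1*w_2 = 2*4*0*-1 = 0  (running total: -8)
T_{221}*u_2*v_2*w_1 = -1*4*-4*0 = 0  (running total: -8)
T_{222}*u_2*v_2*w_2 = 4*4*-4*-1 = 64  (running total: 56)
S = 56

56


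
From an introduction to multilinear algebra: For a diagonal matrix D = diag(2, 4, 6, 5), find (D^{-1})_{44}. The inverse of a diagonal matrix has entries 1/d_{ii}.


For a diagonal matrix, the inverse has entries (D^{-1})_{ii} = 1/d_{ii}.
The diagonal entries are: d_{11} = 2, d_{22} = 4, d_{33} = 6, d_{44} = 5
We need (D^{-1})_{44} = 1/d_{44} = 1/5 = 1/5

1/5


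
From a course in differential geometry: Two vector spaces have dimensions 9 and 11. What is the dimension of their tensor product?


The dimension of a tensor product is the product of dimensions.
dim(V) = 9, dim(W) = 11
dim(V (x) W) = 9 * 11 = 99

99


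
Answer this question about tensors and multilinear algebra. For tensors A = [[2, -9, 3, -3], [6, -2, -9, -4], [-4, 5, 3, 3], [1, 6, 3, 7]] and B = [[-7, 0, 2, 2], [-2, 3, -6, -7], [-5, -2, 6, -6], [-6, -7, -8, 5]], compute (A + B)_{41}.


Tensor addition is component-wise: (A + B)_{ij} = A_{ij} + B_{ij}.
A_{41} = 1
B_{41} = -6
(A + B)_{41} = 1 + -6 = -5

-5


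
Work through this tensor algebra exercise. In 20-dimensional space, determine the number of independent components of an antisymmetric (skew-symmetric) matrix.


An antisymmetric rank-2 tensor satisfies A_{ij} = -A_{ji}, so diagonal entries are zero.
The independent components are the upper-triangular entries: C(n, 2) = n(n-1)/2.
n = 20
C(20, 2) = 20 * 19 / 2 = 380 / 2 = 190

190


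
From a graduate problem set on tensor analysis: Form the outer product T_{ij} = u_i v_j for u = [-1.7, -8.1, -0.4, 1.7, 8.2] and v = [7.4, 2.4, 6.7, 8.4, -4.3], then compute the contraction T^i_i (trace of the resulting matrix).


The outer product gives T_{ij} = u_i v_j.
The trace (contraction) is Tr(T) = sum_i T_{ii} = sum_i u_i v_i.
Diagonal entries:
T_{11} = u_1 * v_1 = -1.7 * 7.4 = -12.58
T_{22} = u_2 * v_2 = -8.1 * 2.4 = -19.44
T_{33} = u_3 * v_3 = -0.4 * 6.7 = -2.68
T_{44} = u_4 * v_4 = 1.7 * 8.4 = 14.28
T_{55} = u_5 * v_5 = 8.2 * -4.3 = -35.26
Tr(T) = -12.58 + -19.44 + -2.68 + 14.28 + -35.26 = -55.68

-55.68


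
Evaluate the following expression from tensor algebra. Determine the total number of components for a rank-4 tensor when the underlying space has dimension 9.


The number of components of a rank-r tensor in d dimensions is d^r.
Here d = 9 and r = 4.
9^4 = 6561

6561


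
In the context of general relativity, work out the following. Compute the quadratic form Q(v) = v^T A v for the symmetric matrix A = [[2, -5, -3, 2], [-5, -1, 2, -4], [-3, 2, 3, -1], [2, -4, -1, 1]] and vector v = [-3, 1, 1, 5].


First compute Av:
(Av)_1 = 2*-3 + -5*1 + -3*1 + 2*5 = -4
(Av)_2 = -5*-3 + -1*1 + 2*1 + -4*5 = -4
(Av)_3 = -3*-3 + 2*1 + 3*1 + -1*5 = 9
(Av)_4 = 2*-3 + -4*1 + -1*1 + 1*5 = -6
Av = [-4, -4, 9, -6]
Then v^T (Av) = -3*-4 + 1*-4 + 1*9 + 5*-6
= 12 + -4 + 9 + -30 = -13

-13


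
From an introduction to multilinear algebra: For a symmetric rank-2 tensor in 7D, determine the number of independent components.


A symmetric rank-2 tensor in d dimensions has d(d+1)/2 independent components.
d = 7
d(d+1)/2 = 7 * 8 / 2 = 56 / 2 = 28

28


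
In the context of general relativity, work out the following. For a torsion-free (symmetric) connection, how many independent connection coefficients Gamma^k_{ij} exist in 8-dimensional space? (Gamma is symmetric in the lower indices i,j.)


Christoffel symbols Gamma^k_{ij} are symmetric in i,j, so there are d * d(d+1)/2 independent symbols.
d = 8
d(d+1)/2 = 8 * 9 / 2 = 36
Total = 8 * 36 = 288

288


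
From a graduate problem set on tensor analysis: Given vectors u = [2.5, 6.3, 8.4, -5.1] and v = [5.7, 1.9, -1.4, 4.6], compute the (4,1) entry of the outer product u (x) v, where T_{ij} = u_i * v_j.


The outer product entry T_{ij} = u_i * v_j.
We need i=4, j=1.
u_4 = -5.1, v_1 = 5.7
T_{4,1} = -5.1 * 5.7 = -29.07

-29.07


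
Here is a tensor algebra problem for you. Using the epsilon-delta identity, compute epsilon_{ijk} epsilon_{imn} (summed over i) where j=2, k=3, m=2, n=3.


Using the identity: epsilon_{ijk} epsilon_{imn} = delta_{jm} delta_{kn} - delta_{jn} delta_{km}.
delta_{22} = 1
delta_{33} = 1
delta_{23} = 0
delta_{32} = 0
Result = 1 * 1 - 0 * 0 = 1 - 0 = 1

1


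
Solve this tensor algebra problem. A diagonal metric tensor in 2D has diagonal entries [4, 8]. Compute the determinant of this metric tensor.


For a diagonal metric, the determinant is the product of diagonal entries.
Diagonal entries: 4, 8
det(g) = 4 * 8 = 32

32


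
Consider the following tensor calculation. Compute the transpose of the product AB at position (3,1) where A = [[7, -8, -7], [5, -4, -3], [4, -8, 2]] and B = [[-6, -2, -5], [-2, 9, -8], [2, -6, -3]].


(AB)^T_{ij} = (AB)_{ji} = sum_k A_{jk} B_{ki}.
For i=3, j=1 we need (AB)_{13}:
A_{11} * B_{13} = 7 * -5 = -35
A_{12} * B_{23} = -8 * -8 = 64
A_{13} * B_{33} = -7 * -3 = 21
Sum = -35 + 64 + 21 = 50

50


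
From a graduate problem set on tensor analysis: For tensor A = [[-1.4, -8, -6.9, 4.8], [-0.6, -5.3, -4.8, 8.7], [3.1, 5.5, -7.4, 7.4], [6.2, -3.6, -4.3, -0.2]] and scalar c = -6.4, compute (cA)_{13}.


Scalar multiplication: (cA)_{ij} = c * A_{ij}.
c = -6.4
A_{13} = -6.9
(cA)_{13} = -6.4 * -6.9 = 44.16

44.16


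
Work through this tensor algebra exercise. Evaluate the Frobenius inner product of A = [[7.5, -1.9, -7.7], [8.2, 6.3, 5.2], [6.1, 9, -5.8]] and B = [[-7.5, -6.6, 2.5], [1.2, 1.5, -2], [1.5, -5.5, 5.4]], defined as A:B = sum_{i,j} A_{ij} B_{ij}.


A:B = sum over all i,j of A_{ij} * B_{ij}.
Row 1: 7.5*-7.5=-56.25, -1.9*-6.6=12.54, -7.7*2.5=-19.25 => row sum = -62.96
Row 2: 8.2*1.2=9.84, 6.3*1.5=9.45, 5.2*-2=-10.4 => row sum = 8.89
Row 3: 6.1*1.5=9.15, 9*-5.5=-49.5, -5.8*5.4=-31.32 => row sum = -71.67
Total = -62.96 + 8.89 + -71.67 = -125.74

-125.74


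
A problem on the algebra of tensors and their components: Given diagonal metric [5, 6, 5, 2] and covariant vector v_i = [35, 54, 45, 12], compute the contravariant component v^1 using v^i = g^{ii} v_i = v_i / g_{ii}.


To raise an index with a diagonal metric: v^i = v_i / g_{ii}.
For index 1: v_1 = 35, g_{11} = 5
v^1 = 35 / 5 = 7

7


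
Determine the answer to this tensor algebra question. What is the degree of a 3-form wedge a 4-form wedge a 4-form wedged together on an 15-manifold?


The degree of a wedge product is the sum of the degrees of the individual forms.
Degrees: 3, 4, 4
Total degree = 3 + 4 + 4 = 11

11


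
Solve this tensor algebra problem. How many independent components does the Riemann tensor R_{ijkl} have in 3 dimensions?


The Riemann tensor in d dimensions has d^2(d^2 - 1)/12 independent components.
d = 3, so d^2 = 9
d^2 - 1 = 8
d^2(d^2 - 1) = 9 * 8 = 72
Divide by 12: 72 / 12 = 6

6


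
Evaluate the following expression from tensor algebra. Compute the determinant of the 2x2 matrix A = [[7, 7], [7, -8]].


For a 2x2 matrix [[a, b], [c, d]], det = a*d - b*c.
a = 7, b = 7, c = 7, d = -8
a*d = 7 * -8 = -56
b*c = 7 * 7 = 49
det = -56 - 49 = -105

-105


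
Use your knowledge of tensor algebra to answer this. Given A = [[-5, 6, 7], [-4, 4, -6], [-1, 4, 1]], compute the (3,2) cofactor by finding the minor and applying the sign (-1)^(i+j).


To find cofactor C_{32}, delete row 3 and column 2.
The resulting 2x2 submatrix is: [[-5, 7], [-4, -6]]
Minor M_{32} = -5*-6 - 7*-4
  = 30 - -28 = 58
Sign = (-1)^(3+2) = (-1)^5 = -1
Cofactor C_{32} = -1 * 58 = -58

-58


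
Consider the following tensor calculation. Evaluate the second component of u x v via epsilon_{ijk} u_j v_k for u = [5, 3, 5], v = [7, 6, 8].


(u x v)_2 = sum_{j,k} epsilon_{2jk} u_j v_k. Only permutations of (1,2,3) contribute; the two non-zero terms are:
eps_{213} u_1 v_3 = -1 * 5 * 8 = -40
eps_{231} u_3 v_1 = 1 * 5 * 7 = 35
(u x v)_2 = -5

-5


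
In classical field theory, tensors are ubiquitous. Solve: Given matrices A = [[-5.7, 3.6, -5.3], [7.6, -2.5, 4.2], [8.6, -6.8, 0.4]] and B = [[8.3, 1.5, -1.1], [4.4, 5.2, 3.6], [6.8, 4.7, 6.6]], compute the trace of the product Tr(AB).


Tr(AB) = sum_i (AB)_{ii} where (AB)_{ii} = sum_k A_{ik} B_{ki}.
(AB)_{11} = -5.7*8.3 + 3.6*4.4 + -5.3*6.8 = -67.51
(AB)_{22} = 7.6*1.5 + -2.5*5.2 + 4.2*4.7 = 18.14
(AB)_{33} = 8.6*-1.1 + -6.8*3.6 + 0.4*6.6 = -31.3
Tr(AB) = -67.51 + 18.14 + -31.3 = -80.67

-80.67


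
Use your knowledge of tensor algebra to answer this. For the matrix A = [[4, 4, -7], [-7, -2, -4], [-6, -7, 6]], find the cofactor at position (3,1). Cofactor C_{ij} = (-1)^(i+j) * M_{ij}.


To find cofactor C_{31}, delete row 3 and column 1.
The resulting 2x2 submatrix is: [[4, -7], [-2, -4]]
Minor M_{31} = 4*-4 - -7*-2
  = -16 - 14 = -30
Sign = (-1)^(3+1) = (-1)^4 = 1
Cofactor C_{31} = 1 * -30 = -30

-30


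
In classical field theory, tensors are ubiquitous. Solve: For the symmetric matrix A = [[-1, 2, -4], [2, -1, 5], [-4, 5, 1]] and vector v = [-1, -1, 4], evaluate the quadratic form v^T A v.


First compute Av:
(Av)_1 = -1*-1 + 2*-1 + -4*4 = -17
(Av)_2 = 2*-1 + -1*-1 + 5*4 = 19
(Av)_3 = -4*-1 + 5*-1 + 1*4 = 3
Av = [-17, 19, 3]
Then v^T (Av) = -1*-17 + -1*19 + 4*3
= 17 + -19 + 12 = 10

10


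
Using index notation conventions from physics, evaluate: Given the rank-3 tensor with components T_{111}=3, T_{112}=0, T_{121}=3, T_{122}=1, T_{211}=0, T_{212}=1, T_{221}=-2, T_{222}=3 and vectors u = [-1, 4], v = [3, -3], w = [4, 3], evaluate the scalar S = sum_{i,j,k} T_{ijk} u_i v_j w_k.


S = sum over i,j,k of T_{ijk} u_i v_j w_k. Expanding all 8 terms:
T_{111}*u_1*v_1*w_1 = 3*-1*3*4 = -36  (running total: -36)
T_{112}*u_1*v_1*w_2 = 0*-1*3*3 = 0  (running total: -36)
T_{121}*u_1*v_2*w_1 = 3*-1*-3*4 = 36  (running total: 0)
T_{122}*u_1*v_2*w_2 = 1*-1*-3*3 = 9  (running total: 9)
T_{211}*u_2*v_1*w_1 = 0*4*3*4 = 0  (running total: 9)
T_{212}*u_2*v_1*w_2 = 1*4*3*3 = 36  (running total: 45)
T_{221}*u_2*v_2*w_1 = -2*4*-3*4 = 96  (running total: 141)
T_{222}*u_2*v_2*w_2 = 3*4*-3*3 = -108  (running total: 33)
S = 33

33


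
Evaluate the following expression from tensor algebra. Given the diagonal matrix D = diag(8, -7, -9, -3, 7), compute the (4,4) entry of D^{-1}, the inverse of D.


For a diagonal matrix, the inverse has entries (D^{-1})_{ii} = 1/d_{ii}.
The diagonal entries are: d_{11} = 8, d_{22} = -7, d_{33} = -9, d_{44} = -3, d_{55} = 7
We need (D^{-1})_{44} = 1/d_{44} = 1/-3 = -1/3

-1/3


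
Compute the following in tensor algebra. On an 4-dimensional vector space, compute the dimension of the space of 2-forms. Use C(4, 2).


The dimension of the space of p-forms on an n-dimensional space is C(n, p).
n = 4, p = 2
C(4, 2) = 4! / (2! * 2!) = 6

6


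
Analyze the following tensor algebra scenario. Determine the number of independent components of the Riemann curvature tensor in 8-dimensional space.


The Riemann tensor in d dimensions has d^2(d^2 - 1)/12 independent components.
d = 8, so d^2 = 64
d^2 - 1 = 63
d^2(d^2 - 1) = 64 * 63 = 4032
Divide by 12: 4032 / 12 = 336

336


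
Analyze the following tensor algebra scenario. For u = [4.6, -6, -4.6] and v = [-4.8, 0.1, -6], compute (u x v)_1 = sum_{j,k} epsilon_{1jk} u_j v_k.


(u x v)_1 = sum_{j,k} epsilon_{1jk} u_j v_k. Only permutations of (1,2,3) contribute; the two non-zero terms are:
eps_{123} u_2 v_3 = 1 * -6 * -6 = 36
eps_{132} u_3 v_2 = -1 * -4.6 * 0.1 = 0.46
(u x v)_1 = 36.46

36.46


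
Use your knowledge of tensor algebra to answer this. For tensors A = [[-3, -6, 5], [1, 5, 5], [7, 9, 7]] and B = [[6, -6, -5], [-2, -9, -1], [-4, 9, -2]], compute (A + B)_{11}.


Tensor addition is component-wise: (A + B)_{ij} = A_{ij} + B_{ij}.
A_{11} = -3
B_{11} = 6
(A + B)_{11} = -3 + 6 = 3

3


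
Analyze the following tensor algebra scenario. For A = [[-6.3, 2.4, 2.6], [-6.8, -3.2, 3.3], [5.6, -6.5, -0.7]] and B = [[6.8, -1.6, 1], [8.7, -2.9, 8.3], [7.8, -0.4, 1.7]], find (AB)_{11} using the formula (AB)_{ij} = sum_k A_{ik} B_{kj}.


(AB)_{ij} = sum_k A_{ik} B_{kj}.
For i=1, j=1:
A_{11} * B_{11} = -6.3 * 6.8 = -42.84
A_{12} * B_{21} = 2.4 * 8.7 = 20.88
A_{13} * B_{31} = 2.6 * 7.8 = 20.28
Sum = -42.84 + 20.88 + 20.28 = -1.68

-1.68


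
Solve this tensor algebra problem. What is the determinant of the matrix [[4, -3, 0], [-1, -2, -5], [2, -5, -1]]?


Expanding along the first row, det(A) = a11*M_11 - a12*M_12 + a13*M_13, where M_1j is the (1,j) minor.
Minor M_11 = -2*-1 - -5*-5 = -23
Minor M_12 = -1*-1 - -5*2 = 11
Minor M_13 = -1*-5 - -2*2 = 9
det = 4*(-23) - -3*(11) + 0*(9)
    = -92 - -33 + 0
    = -59

-59


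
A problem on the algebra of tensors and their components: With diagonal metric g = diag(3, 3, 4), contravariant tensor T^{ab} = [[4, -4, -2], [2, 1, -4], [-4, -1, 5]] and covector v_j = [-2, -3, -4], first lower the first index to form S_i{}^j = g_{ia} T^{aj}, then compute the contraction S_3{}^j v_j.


Step 1: lower the first index. For a diagonal metric, g_{ia} T^{aj} = g_{ii} T^{ij} (no sum on i).
g_{33} = 4
S_3{}^1 = 4 * T^{31} = 4 * -4 = -16
S_3{}^2 = 4 * T^{32} = 4 * -1 = -4
S_3{}^3 = 4 * T^{33} = 4 * 5 = 20
Step 2: contract S_3{}^j with v_j.
S_3{}^1 * v_1 = -16 * -2 = 32
S_3{}^2 * v_2 = -4 * -3 = 12
S_3{}^3 * v_3 = 20 * -4 = -80
Result = 32 + 12 + -80 = -36

-36


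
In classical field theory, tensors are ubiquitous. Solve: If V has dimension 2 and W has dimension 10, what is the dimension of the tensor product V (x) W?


The dimension of a tensor product is the product of dimensions.
dim(V) = 2, dim(W) = 10
dim(V (x) W) = 2 * 10 = 20

20


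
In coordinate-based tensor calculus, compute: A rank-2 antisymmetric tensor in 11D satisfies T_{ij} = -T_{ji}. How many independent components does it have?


An antisymmetric rank-2 tensor satisfies A_{ij} = -A_{ji}, so diagonal entries are zero.
The independent components are the upper-triangular entries: C(n, 2) = n(n-1)/2.
n = 11
C(11, 2) = 11 * 10 / 2 = 110 / 2 = 55

55


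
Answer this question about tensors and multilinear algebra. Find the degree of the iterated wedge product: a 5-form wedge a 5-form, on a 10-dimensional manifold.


The degree of a wedge product is the sum of the degrees of the individual forms.
Degrees: 5, 5
Total degree = 5 + 5 = 10

10


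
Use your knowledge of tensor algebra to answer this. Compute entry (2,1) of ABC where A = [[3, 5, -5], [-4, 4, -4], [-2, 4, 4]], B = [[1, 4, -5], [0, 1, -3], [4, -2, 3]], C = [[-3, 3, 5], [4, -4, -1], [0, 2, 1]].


(ABC)_{21} = sum_m (AB)_{2m} C_{m1}. First compute row 2 of AB.
(AB)_{21} = -4*1 + 4*0 + -4*4 = -20
(AB)_{22} = -4*4 + 4*1 + -4*-2 = -4
(AB)_{23} = -4*-5 + 4*-3 + -4*3 = -4
Now contract with column 1 of C:
(AB)_{21} * C_{11} = -20 * -3 = 60
(AB)_{22} * C_{21} = -4 * 4 = -16
(AB)_{23} * C_{31} = -4 * 0 = 0
(ABC)_{21} = 60 + -16 + 0 = 44

44


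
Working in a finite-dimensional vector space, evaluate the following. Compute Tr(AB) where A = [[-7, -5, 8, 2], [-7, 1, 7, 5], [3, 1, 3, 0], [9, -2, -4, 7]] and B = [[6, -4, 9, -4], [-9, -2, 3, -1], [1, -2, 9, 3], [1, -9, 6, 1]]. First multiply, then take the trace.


Tr(AB) = sum_i (AB)_{ii} where (AB)_{ii} = sum_k A_{ik} B_{ki}.
(AB)_{11} = -7*6 + -5*-9 + 8*1 + 2*1 = 13
(AB)_{22} = -7*-4 + 1*-2 + 7*-2 + 5*-9 = -33
(AB)_{33} = 3*9 + 1*3 + 3*9 + 0*6 = 57
(AB)_{44} = 9*-4 + -2*-1 + -4*3 + 7*1 = -39
Tr(AB) = 13 + -33 + 57 + -39 = -2

-2


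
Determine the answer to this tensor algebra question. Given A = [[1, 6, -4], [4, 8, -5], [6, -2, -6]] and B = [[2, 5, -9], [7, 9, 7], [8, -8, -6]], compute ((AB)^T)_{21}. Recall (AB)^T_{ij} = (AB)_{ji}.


(AB)^T_{ij} = (AB)_{ji} = sum_k A_{jk} B_{ki}.
For i=2, j=1 we need (AB)_{12}:
A_{11} * B_{12} = 1 * 5 = 5
A_{12} * B_{22} = 6 * 9 = 54
A_{13} * B_{32} = -4 * -8 = 32
Sum = 5 + 54 + 32 = 91

91


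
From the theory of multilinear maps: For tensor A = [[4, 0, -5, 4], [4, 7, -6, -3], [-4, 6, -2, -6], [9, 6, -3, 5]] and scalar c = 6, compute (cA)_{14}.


Scalar multiplication: (cA)_{ij} = c * A_{ij}.
c = 6
A_{14} = 4
(cA)_{14} = 6 * 4 = 24

24


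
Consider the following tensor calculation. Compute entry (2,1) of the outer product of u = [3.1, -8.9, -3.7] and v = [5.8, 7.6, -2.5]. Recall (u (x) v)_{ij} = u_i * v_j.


The outer product entry T_{ij} = u_i * v_j.
We need i=2, j=1.
u_2 = -8.9, v_1 = 5.8
T_{2,1} = -8.9 * 5.8 = -51.62

-51.62


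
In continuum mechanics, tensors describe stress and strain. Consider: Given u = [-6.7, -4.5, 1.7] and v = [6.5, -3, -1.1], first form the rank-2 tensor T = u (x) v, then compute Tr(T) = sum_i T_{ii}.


The outer product gives T_{ij} = u_i v_j.
The trace (contraction) is Tr(T) = sum_i T_{ii} = sum_i u_i v_i.
Diagonal entries:
T_{11} = u_1 * v_1 = -6.7 * 6.5 = -43.55
T_{22} = u_2 * v_2 = -4.5 * -3 = 13.5
T_{33} = u_3 * v_3 = 1.7 * -1.1 = -1.87
Tr(T) = -43.55 + 13.5 + -1.87 = -31.92

-31.92


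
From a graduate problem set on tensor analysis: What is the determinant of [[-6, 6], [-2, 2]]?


For a 2x2 matrix [[a, b], [c, d]], det = a*d - b*c.
a = -6, b = 6, c = -2, d = 2
a*d = -6 * 2 = -12
b*c = 6 * -2 = -12
det = -12 - -12 = 0

0


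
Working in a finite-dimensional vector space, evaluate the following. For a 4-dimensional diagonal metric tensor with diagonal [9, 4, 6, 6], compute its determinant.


For a diagonal metric, the determinant is the product of diagonal entries.
Diagonal entries: 9, 4, 6, 6
det(g) = 9 * 4 * 6 * 6 = 1296

1296


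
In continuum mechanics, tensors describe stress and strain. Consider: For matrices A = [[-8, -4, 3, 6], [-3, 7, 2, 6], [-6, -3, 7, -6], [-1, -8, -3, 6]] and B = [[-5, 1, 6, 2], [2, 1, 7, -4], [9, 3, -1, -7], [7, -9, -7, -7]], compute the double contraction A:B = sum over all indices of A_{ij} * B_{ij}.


A:B = sum over all i,j of A_{ij} * B_{ij}.
Row 1: -8*-5=40, -4*1=-4, 3*6=18, 6*2=12 => row sum = 66
Row 2: -3*2=-6, 7*1=7, 2*7=14, 6*-4=-24 => row sum = -9
Row 3: -6*9=-54, -3*3=-9, 7*-1=-7, -6*-7=42 => row sum = -28
Row 4: -1*7=-7, -8*-9=72, -3*-7=21, 6*-7=-42 => row sum = 44
Total = 66 + -9 + -28 + 44 = 73

73


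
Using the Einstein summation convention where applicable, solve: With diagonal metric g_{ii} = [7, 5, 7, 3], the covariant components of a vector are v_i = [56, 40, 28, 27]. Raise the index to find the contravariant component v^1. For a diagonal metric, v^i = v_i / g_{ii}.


To raise an index with a diagonal metric: v^i = v_i / g_{ii}.
For index 1: v_1 = 56, g_{11} = 7
v^1 = 56 / 7 = 8

8


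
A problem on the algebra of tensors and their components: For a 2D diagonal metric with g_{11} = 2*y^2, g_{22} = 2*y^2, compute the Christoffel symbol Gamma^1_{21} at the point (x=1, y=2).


For a diagonal metric, Gamma^k_{ij} = (1/2) g^{kk} (dg_{ik}/dx_j + dg_{jk}/dx_i - dg_{ij}/dx_k).
The metric is diagonal, so g_{ab} = 0 for a != b.
At the given point: g_{11} = 8, g_{22} = 8
g^{11} = 1/8
dg_{21}/dx_1 = 0 (off-diagonal)
dg_{11}/dx_2 = dg_{11}/dx_2 = 8
dg_{21}/dx_1 = 0 (off-diagonal)
Numerator = 0 + 8 - 0 = 8
Gamma^1_{21} = 8 / (2 * 8) = 1/2

1/2


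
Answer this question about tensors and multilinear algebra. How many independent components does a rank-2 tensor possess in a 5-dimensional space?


The number of components of a rank-r tensor in d dimensions is d^r.
Here d = 5 and r = 2.
5^2 = 25

25


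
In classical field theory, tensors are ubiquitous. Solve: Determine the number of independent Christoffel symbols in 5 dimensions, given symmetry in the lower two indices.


Christoffel symbols Gamma^k_{ij} are symmetric in i,j, so there are d * d(d+1)/2 independent symbols.
d = 5
d(d+1)/2 = 5 * 6 / 2 = 15
Total = 5 * 15 = 75

75


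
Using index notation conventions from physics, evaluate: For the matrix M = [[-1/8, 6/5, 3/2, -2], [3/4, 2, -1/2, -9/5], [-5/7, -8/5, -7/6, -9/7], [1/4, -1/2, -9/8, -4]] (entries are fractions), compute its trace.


The trace is the sum of diagonal entries.
Diagonal: M[1,1] = -1/8, M[2,2] = 2, M[3,3] = -7/6, M[4,4] = -4
Tr(M) = -1/8 + 2 + -7/6 + -4
Computing step by step:
After adding M[1,1]: -1/8
After adding M[2,2]: 15/8
After adding M[3,3]: 17/24
After adding M[4,4]: -79/24
Tr(M) = -79/24

-79/24


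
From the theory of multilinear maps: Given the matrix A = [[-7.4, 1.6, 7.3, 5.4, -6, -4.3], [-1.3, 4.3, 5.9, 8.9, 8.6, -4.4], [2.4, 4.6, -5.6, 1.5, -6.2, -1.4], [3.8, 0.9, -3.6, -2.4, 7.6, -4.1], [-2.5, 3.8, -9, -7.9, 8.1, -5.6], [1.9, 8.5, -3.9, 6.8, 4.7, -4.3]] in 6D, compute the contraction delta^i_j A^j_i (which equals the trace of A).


The contraction (trace) of a rank-2 tensor is the sum of its diagonal elements.
Diagonal entries: A[1,1] = -7.4, A[2,2] = 4.3, A[3,3] = -5.6, A[4,4] = -2.4, A[5,5] = 8.1, A[6,6] = -4.3
Tr(A) = -7.4 + 4.3 + -5.6 + -2.4 + 8.1 + -4.3 = -7.3

-7.3


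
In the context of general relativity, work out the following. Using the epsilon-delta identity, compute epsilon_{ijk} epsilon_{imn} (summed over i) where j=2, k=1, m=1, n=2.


Using the identity: epsilon_{ijk} epsilon_{imn} = delta_{jm} delta_{kn} - delta_{jn} delta_{km}.
delta_{21} = 0
delta_{12} = 0
delta_{22} = 1
delta_{11} = 1
Result = 0 * 0 - 1 * 1 = 0 - 1 = -1

-1


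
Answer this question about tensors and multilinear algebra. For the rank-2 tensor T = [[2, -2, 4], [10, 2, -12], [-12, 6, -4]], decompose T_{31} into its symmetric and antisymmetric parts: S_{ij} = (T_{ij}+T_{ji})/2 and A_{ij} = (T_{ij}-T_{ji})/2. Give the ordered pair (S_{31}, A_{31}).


T_{31} = -12
T_{13} = 4
S_{31} = (-12 + 4)/2 = -8/2 = -4
A_{31} = (-12 - 4)/2 = -16/2 = -8
Check: S + A = -4 + -8 = -12 = T_{31}.

(-4, -8)


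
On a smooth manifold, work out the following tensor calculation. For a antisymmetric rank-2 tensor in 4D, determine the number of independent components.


A antisymmetric rank-2 tensor in d dimensions has d(d-1)/2 independent components.
d = 4
d(d-1)/2 = 4 * 3 / 2 = 12 / 2 = 6

6


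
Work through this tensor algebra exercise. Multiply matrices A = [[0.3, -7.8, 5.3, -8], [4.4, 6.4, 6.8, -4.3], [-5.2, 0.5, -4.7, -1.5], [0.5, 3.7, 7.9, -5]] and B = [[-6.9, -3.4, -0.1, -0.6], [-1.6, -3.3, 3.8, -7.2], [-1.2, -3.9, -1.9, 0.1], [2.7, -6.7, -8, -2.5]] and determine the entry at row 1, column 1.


(AB)_{ij} = sum_k A_{ik} B_{kj}.
For i=1, j=1:
A_{11} * B_{11} = 0.3 * -6.9 = -2.07
A_{12} * B_{21} = -7.8 * -1.6 = 12.48
A_{13} * B_{31} = 5.3 * -1.2 = -6.36
A_{14} * B_{41} = -8 * 2.7 = -21.6
Sum = -2.07 + 12.48 + -6.36 + -21.6 = -17.55

-17.55
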